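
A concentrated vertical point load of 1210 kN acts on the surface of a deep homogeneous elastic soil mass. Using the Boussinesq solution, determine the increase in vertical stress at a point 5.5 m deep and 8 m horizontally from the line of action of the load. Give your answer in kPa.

Δσ_z ≈ 1.11 kPa

Boussinesq vertical stress below a point load on an elastic half-space:
Δσ_z = 3P/(2πz²) · [1 + (r/z)²]^(−5/2)
r/z = 8/5.5 = 1.4545; [1+(r/z)²]^(−5/2) = 0.058359.
Δσ_z = 3×1210/(2π×5.5²) × 0.058359 = 19.099 × 0.058359 = 1.115 kPa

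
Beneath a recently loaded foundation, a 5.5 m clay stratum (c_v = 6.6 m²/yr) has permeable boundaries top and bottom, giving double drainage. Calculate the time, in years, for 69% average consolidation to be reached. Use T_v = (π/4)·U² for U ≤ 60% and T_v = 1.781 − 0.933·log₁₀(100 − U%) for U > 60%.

t ≈ 0.446 years

Drainage path length: H_d = H/2 = 2.75 m (double drainage).
U > 60%: T_v = 1.781 − 0.933·log₁₀(100 − 69) = 0.38956.
t = T_v·H_d²/c_v = 0.38956×2.75²/6.6 = 0.4464 years.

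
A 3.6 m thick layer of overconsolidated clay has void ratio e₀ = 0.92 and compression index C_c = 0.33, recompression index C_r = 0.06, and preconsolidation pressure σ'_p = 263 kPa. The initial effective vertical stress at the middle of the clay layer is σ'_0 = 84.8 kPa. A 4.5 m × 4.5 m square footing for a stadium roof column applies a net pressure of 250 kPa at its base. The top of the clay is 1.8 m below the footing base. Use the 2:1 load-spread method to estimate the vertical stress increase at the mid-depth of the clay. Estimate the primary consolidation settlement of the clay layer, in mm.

S_c ≈ 31.6 mm

Mid-depth of clay below the footing base: z = 1.8 + 3.6/2 = 3.6 m.
Stress increase at mid-clay by the 2:1 spreading method:
Δσ = qBL/((B+z)(L+z)) = 250×4.5×4.5/((4.5+3.6)(4.5+3.6)) = 77.16 kPa
Final effective stress: σ'_f = 84.8 + 77.16 = 161.96 kPa.
σ'_f = 161.96 ≤ σ'_p = 263 kPa, so the clay remains overconsolidated and only the recompression index applies:
S_c = C_r·H/(1+e₀)·log₁₀(σ'_f/σ'_0) = 0.06×3.6/1.92×log₁₀(161.96/84.8)
    = 0.1125 × 0.28101 = 0.03161 m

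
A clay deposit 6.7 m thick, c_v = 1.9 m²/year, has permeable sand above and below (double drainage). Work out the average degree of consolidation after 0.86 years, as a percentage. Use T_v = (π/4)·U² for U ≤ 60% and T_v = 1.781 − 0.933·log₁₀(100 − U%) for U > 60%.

U ≈ 43.1 %

Drainage path length: H_d = H/2 = 3.35 m (double drainage).
T_v = c_v·t/H_d² = 1.9×0.86/3.35² = 0.1456.
T_v = 0.1456 corresponds to the U ≤ 60% branch:
U = √(4T_v/π) = 0.4306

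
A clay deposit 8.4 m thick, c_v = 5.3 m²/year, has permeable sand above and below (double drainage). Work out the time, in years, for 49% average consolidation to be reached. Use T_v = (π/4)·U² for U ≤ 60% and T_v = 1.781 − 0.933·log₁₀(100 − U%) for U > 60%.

Drainage path length: H_d = H/2 = 4.2 m (double drainage).
U ≤ 60%: T_v = (π/4)·U² = (π/4)×0.49² = 0.18857.
t = T_v·H_d²/c_v = 0.18857×4.2²/5.3 = 0.6276 years.

t ≈ 0.628 years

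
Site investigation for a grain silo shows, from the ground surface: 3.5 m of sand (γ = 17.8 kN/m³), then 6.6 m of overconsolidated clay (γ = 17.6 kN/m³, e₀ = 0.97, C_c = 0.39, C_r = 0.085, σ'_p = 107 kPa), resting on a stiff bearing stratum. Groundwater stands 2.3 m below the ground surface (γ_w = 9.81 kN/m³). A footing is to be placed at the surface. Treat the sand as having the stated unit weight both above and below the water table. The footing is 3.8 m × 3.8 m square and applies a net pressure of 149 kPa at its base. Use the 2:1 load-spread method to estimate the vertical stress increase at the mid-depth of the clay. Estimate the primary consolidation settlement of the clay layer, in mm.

Mid-depth of clay below the ground surface: z = 3.5 + 6.6/2 = 6.8 m.
Total vertical stress at mid-clay: σ_v = 17.8×3.5 + 17.6×3.3 = 120.38 kPa.
Pore pressure: u = 9.81×(6.8 − 2.3) = 44.145 kPa.
Initial effective stress: σ'_0 = σ_v − u = 120.38 − 44.145 = 76.235 kPa.
Stress increase at mid-clay by the 2:1 spreading method:
Δσ = qBL/((B+z)(L+z)) = 149×3.8×3.8/((3.8+6.8)(3.8+6.8)) = 19.149 kPa
Final effective stress: σ'_f = 76.235 + 19.149 = 95.384 kPa.
σ'_f = 95.384 ≤ σ'_p = 107 kPa, so the clay remains overconsolidated and only the recompression index applies:
S_c = C_r·H/(1+e₀)·log₁₀(σ'_f/σ'_0) = 0.085×6.6/1.97×log₁₀(95.384/76.235)
    = 0.28478 × 0.097321 = 0.02771 m

S_c ≈ 27.7 mm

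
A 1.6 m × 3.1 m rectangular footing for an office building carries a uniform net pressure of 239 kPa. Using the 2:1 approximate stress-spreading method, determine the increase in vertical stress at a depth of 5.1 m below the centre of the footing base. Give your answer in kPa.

By the 2:1 method the load spreads at 1 horizontal : 2 vertical, so at depth z the loaded area has grown by z in each plan dimension:
Δσ = qBL/((B+z)(L+z)) = 239×1.6×3.1/((1.6+5.1)(3.1+5.1)) = 21.577 kPa

Δσ_z ≈ 21.6 kPa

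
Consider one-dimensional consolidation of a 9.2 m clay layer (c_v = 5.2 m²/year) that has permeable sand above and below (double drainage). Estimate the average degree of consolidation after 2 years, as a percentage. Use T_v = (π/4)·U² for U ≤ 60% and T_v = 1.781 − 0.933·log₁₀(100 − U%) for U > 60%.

U ≈ 75.9 %

Drainage path length: H_d = H/2 = 4.6 m (double drainage).
T_v = c_v·t/H_d² = 5.2×2/4.6² = 0.49149.
T_v = 0.49149 corresponds to the U > 60% branch:
U = 1 − 10^((1.781 − T_v)/0.933)/100 = 0.7589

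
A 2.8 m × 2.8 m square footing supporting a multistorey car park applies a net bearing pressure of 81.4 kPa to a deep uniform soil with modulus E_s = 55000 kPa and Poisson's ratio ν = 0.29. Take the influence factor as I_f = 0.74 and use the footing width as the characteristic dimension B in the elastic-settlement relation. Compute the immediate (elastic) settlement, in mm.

S_e ≈ 2.81 mm

Immediate (elastic) settlement: S_e = q·B·(1−ν²)/E_s · I_f.
S_e = 81.4 × 2.8 × (1 − 0.29²) / 55000 × 0.74
    = 81.4 × 2.8 × 0.9159 / 55000 × 0.74
    = 0.002809 m = 2.809 mm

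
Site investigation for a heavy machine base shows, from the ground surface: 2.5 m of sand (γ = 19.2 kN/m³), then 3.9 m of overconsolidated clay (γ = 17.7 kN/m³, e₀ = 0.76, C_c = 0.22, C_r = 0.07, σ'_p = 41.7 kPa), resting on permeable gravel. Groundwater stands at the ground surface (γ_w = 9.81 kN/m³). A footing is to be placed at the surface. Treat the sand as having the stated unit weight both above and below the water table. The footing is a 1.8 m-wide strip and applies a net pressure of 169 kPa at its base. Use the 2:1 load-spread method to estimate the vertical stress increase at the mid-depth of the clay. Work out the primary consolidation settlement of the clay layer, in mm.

S_c ≈ 162 mm

Mid-depth of clay below the ground surface: z = 2.5 + 3.9/2 = 4.45 m.
Total vertical stress at mid-clay: σ_v = 19.2×2.5 + 17.7×1.95 = 82.515 kPa.
Pore pressure: u = 9.81×(4.45 − 0) = 43.655 kPa.
Initial effective stress: σ'_0 = σ_v − u = 82.515 − 43.655 = 38.86 kPa.
Stress increase at mid-clay by the 2:1 spreading method:
Δσ = qB/(B+z) = 169×1.8/(1.8+4.45) = 48.672 kPa
Final effective stress: σ'_f = 38.86 + 48.672 = 87.532 kPa.
σ'_f = 87.532 > σ'_p = 41.7 kPa, so the stress path crosses the preconsolidation pressure — recompression up to σ'_p, then virgin compression beyond:
S_c = H/(1+e₀)·[C_r·log₁₀(σ'_p/σ'_0) + C_c·log₁₀(σ'_f/σ'_p)]
    = 3.9/1.76 × [0.07×log₁₀(41.7/38.86) + 0.22×log₁₀(87.532/41.7)]
    = 2.2159 × [0.0021443 + 0.070847] = 0.1617 m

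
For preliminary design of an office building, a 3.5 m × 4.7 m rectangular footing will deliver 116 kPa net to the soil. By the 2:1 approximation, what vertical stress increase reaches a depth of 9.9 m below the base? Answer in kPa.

By the 2:1 method the load spreads at 1 horizontal : 2 vertical, so at depth z the loaded area has grown by z in each plan dimension:
Δσ = qBL/((B+z)(L+z)) = 116×3.5×4.7/((3.5+9.9)(4.7+9.9)) = 9.7536 kPa

Δσ_z ≈ 9.75 kPa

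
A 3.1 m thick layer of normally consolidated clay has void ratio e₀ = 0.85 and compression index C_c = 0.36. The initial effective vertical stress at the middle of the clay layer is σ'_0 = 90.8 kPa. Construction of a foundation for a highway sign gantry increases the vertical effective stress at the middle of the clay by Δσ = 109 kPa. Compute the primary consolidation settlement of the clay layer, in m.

Final effective stress: σ'_f = σ'_0 + Δσ = 90.8 + 109 = 199.8 kPa.
Normally consolidated clay, so the full stress increment lies on the virgin compression line:
S_c = C_c·H/(1+e₀)·log₁₀(σ'_f/σ'_0) = 0.36×3.1/(1+0.85)×log₁₀(199.8/90.8)
    = 0.60324 × 0.34251 = 0.2066 m

S_c ≈ 0.207 m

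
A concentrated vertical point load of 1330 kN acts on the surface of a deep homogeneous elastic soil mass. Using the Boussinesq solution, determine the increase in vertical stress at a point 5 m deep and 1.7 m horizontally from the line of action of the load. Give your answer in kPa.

Boussinesq vertical stress below a point load on an elastic half-space:
Δσ_z = 3P/(2πz²) · [1 + (r/z)²]^(−5/2)
r/z = 1.7/5 = 0.34; [1+(r/z)²]^(−5/2) = 0.76073.
Δσ_z = 3×1330/(2π×5²) × 0.76073 = 25.401 × 0.76073 = 19.32 kPa

Δσ_z ≈ 19.3 kPa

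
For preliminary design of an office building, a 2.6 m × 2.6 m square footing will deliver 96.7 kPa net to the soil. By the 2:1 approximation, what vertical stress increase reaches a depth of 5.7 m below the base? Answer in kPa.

Δσ_z ≈ 9.49 kPa

By the 2:1 method the load spreads at 1 horizontal : 2 vertical, so at depth z the loaded area has grown by z in each plan dimension:
Δσ = qBL/((B+z)(L+z)) = 96.7×2.6×2.6/((2.6+5.7)(2.6+5.7)) = 9.4889 kPa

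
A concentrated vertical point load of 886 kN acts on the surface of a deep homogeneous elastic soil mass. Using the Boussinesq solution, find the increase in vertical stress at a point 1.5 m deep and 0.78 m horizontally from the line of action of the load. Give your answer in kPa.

Boussinesq vertical stress below a point load on an elastic half-space:
Δσ_z = 3P/(2πz²) · [1 + (r/z)²]^(−5/2)
r/z = 0.78/1.5 = 0.52; [1+(r/z)²]^(−5/2) = 0.54973.
Δσ_z = 3×886/(2π×1.5²) × 0.54973 = 188.02 × 0.54973 = 103.4 kPa

Δσ_z ≈ 103 kPa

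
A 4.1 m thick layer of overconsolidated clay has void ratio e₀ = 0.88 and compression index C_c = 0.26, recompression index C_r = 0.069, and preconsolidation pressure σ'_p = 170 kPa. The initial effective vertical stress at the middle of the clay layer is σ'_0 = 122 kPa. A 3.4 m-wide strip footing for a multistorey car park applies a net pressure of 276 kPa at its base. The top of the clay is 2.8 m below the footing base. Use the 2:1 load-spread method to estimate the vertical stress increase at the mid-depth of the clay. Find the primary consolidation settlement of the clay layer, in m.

S_c ≈ 0.102 m

Mid-depth of clay below the footing base: z = 2.8 + 4.1/2 = 4.85 m.
Stress increase at mid-clay by the 2:1 spreading method:
Δσ = qB/(B+z) = 276×3.4/(3.4+4.85) = 113.75 kPa
Final effective stress: σ'_f = 122 + 113.75 = 235.75 kPa.
σ'_f = 235.75 > σ'_p = 170 kPa, so the stress path crosses the preconsolidation pressure — recompression up to σ'_p, then virgin compression beyond:
S_c = H/(1+e₀)·[C_r·log₁₀(σ'_p/σ'_0) + C_c·log₁₀(σ'_f/σ'_p)]
    = 4.1/1.88 × [0.069×log₁₀(170/122) + 0.26×log₁₀(235.75/170)]
    = 2.1809 × [0.0099421 + 0.036921] = 0.1022 m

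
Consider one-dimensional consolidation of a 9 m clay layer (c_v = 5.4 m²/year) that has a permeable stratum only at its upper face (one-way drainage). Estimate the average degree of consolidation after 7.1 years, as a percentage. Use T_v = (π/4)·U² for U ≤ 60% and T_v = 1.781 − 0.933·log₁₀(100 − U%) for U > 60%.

Drainage path length: H_d = H = 9 m (single drainage).
T_v = c_v·t/H_d² = 5.4×7.1/9² = 0.47333.
T_v = 0.47333 corresponds to the U > 60% branch:
U = 1 − 10^((1.781 − T_v)/0.933)/100 = 0.7479

U ≈ 74.8 %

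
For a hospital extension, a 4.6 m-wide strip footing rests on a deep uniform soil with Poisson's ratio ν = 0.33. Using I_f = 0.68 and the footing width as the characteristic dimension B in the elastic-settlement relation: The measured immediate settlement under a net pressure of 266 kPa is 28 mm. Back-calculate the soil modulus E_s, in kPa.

E_s ≈ 26500 kPa

S_e = q·B·(1−ν²)/E_s · I_f  ⇒  E_s = q·B·(1−ν²)·I_f / S_e.
E_s = 266 × 4.6 × 0.8911 × 0.68 / 0.028 = 26480 kPa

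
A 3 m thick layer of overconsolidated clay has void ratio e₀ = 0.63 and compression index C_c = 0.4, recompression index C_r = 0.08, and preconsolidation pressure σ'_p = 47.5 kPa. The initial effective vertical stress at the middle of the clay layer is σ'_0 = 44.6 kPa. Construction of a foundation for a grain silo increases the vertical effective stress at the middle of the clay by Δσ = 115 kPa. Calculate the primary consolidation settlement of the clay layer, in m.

Final effective stress: σ'_f = 44.6 + 115 = 159.6 kPa.
σ'_f = 159.6 > σ'_p = 47.5 kPa, so the stress path crosses the preconsolidation pressure — recompression up to σ'_p, then virgin compression beyond:
S_c = H/(1+e₀)·[C_r·log₁₀(σ'_p/σ'_0) + C_c·log₁₀(σ'_f/σ'_p)]
    = 3/1.63 × [0.08×log₁₀(47.5/44.6) + 0.4×log₁₀(159.6/47.5)]
    = 1.8405 × [0.0021887 + 0.21054] = 0.3915 m

S_c ≈ 0.392 m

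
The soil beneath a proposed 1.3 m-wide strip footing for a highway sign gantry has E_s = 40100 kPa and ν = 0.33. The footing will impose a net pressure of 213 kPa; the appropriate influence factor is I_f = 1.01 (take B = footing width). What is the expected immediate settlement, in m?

Immediate (elastic) settlement: S_e = q·B·(1−ν²)/E_s · I_f.
S_e = 213 × 1.3 × (1 − 0.33²) / 40100 × 1.01
    = 213 × 1.3 × 0.8911 / 40100 × 1.01
    = 0.006215 m

S_e ≈ 0.00621 m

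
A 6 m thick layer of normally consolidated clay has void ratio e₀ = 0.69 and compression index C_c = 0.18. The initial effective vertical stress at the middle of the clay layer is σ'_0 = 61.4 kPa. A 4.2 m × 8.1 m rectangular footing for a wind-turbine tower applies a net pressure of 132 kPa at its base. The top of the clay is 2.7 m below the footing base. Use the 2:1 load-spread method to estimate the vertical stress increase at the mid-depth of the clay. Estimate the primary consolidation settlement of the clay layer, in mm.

Mid-depth of clay below the footing base: z = 2.7 + 6/2 = 5.7 m.
Stress increase at mid-clay by the 2:1 spreading method:
Δσ = qBL/((B+z)(L+z)) = 132×4.2×8.1/((4.2+5.7)(8.1+5.7)) = 32.87 kPa
Final effective stress: σ'_f = σ'_0 + Δσ = 61.4 + 32.87 = 94.27 kPa.
Normally consolidated clay, so the full stress increment lies on the virgin compression line:
S_c = C_c·H/(1+e₀)·log₁₀(σ'_f/σ'_0) = 0.18×6/(1+0.69)×log₁₀(94.27/61.4)
    = 0.63905 × 0.18621 = 0.119 m

S_c ≈ 119 mm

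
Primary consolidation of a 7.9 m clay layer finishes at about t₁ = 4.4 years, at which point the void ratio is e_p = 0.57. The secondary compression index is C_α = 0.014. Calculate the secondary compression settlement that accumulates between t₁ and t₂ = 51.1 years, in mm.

S_s ≈ 75 mm

Secondary compression: S_s = C_α·H/(1+e_p)·log₁₀(t₂/t₁)
S_s = 0.014×7.9/(1+0.57)×log₁₀(51.1/4.4)
    = 0.07045 × 1.065 = 0.07502 m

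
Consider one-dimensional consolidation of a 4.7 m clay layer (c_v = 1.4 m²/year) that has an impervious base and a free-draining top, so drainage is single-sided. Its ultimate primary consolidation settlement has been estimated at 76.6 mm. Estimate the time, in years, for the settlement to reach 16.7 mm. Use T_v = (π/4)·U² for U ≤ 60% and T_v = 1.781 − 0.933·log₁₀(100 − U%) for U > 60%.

t ≈ 0.589 years

Drainage path length: H_d = H = 4.7 m (single drainage).
U = S(t)/S_ult = 16.7/76.6 = 0.218.
U ≤ 60%: T_v = (π/4)·U² = (π/4)×0.21802² = 0.037331.
t = T_v·H_d²/c_v = 0.037331×4.7²/1.4 = 0.589 years.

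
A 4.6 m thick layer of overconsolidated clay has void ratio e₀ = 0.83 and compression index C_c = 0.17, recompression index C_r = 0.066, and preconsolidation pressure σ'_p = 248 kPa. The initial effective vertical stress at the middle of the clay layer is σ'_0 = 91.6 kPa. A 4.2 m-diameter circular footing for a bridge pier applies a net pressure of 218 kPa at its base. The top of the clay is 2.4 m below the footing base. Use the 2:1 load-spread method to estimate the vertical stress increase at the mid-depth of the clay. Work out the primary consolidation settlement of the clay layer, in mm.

S_c ≈ 30.6 mm

Mid-depth of clay below the footing base: z = 2.4 + 4.6/2 = 4.7 m.
Stress increase at mid-clay by the 2:1 spreading method:
Δσ ≈ qD²/(D+z)² = 218×4.2²/(4.2+4.7)² = 48.548 kPa
Final effective stress: σ'_f = 91.6 + 48.548 = 140.15 kPa.
σ'_f = 140.15 ≤ σ'_p = 248 kPa, so the clay remains overconsolidated and only the recompression index applies:
S_c = C_r·H/(1+e₀)·log₁₀(σ'_f/σ'_0) = 0.066×4.6/1.83×log₁₀(140.15/91.6)
    = 0.1659 × 0.1847 = 0.03064 m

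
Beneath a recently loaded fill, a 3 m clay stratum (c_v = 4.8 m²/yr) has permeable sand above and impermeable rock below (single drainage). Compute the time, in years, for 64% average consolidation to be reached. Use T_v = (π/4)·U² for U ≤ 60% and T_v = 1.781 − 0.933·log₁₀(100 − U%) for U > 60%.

t ≈ 0.617 years

Drainage path length: H_d = H = 3 m (single drainage).
U > 60%: T_v = 1.781 − 0.933·log₁₀(100 − 64) = 0.32897.
t = T_v·H_d²/c_v = 0.32897×3²/4.8 = 0.6168 years.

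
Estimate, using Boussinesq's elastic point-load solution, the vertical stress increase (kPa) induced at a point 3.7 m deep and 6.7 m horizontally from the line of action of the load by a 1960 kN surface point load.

Δσ_z ≈ 1.8 kPa

Boussinesq vertical stress below a point load on an elastic half-space:
Δσ_z = 3P/(2πz²) · [1 + (r/z)²]^(−5/2)
r/z = 6.7/3.7 = 1.8108; [1+(r/z)²]^(−5/2) = 0.026402.
Δσ_z = 3×1960/(2π×3.7²) × 0.026402 = 68.359 × 0.026402 = 1.805 kPa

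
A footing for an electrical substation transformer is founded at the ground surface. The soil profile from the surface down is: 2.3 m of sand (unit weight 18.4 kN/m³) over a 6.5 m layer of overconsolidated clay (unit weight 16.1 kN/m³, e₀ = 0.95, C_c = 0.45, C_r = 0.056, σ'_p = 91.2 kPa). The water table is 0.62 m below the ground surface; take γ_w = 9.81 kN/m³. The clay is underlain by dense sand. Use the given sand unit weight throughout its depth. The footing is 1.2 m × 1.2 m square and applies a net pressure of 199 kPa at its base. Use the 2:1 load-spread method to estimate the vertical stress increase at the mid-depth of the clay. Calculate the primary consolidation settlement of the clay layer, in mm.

Mid-depth of clay below the ground surface: z = 2.3 + 6.5/2 = 5.55 m.
Total vertical stress at mid-clay: σ_v = 18.4×2.3 + 16.1×3.25 = 94.645 kPa.
Pore pressure: u = 9.81×(5.55 − 0.62) = 48.363 kPa.
Initial effective stress: σ'_0 = σ_v − u = 94.645 − 48.363 = 46.282 kPa.
Stress increase at mid-clay by the 2:1 spreading method:
Δσ = qBL/((B+z)(L+z)) = 199×1.2×1.2/((1.2+5.55)(1.2+5.55)) = 6.2894 kPa
Final effective stress: σ'_f = 46.282 + 6.2894 = 52.571 kPa.
σ'_f = 52.571 ≤ σ'_p = 91.2 kPa, so the clay remains overconsolidated and only the recompression index applies:
S_c = C_r·H/(1+e₀)·log₁₀(σ'_f/σ'_0) = 0.056×6.5/1.95×log₁₀(52.571/46.282)
    = 0.18666 × 0.055334 = 0.01033 m

S_c ≈ 10.3 mm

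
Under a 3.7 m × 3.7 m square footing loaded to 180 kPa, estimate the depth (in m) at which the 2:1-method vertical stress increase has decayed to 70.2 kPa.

z ≈ 2.22 m

2:1 spreading — at depth z the loaded area has grown by z in each plan dimension:
qB²/(B+z)² = Δσ_z ⇒ z = B(√(q/Δσ_z) − 1) = 3.7×(√(180/70.2) − 1) = 2.225 m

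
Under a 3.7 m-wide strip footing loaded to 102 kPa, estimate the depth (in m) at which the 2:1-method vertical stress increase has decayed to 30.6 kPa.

2:1 spreading — at depth z the loaded area has grown by z in each plan dimension:
qB/(B+z) = Δσ_z ⇒ z = qB/Δσ_z − B = 102×3.7/30.6 − 3.7 = 8.633 m

z ≈ 8.63 m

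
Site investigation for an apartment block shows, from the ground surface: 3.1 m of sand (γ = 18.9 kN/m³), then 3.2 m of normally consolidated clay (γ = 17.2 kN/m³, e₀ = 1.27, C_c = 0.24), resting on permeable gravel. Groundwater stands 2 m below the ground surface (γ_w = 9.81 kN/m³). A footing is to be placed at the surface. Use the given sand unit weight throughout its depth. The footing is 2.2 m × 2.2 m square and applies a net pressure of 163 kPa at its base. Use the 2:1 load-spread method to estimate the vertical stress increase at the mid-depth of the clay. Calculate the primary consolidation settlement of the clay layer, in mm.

Mid-depth of clay below the ground surface: z = 3.1 + 3.2/2 = 4.7 m.
Total vertical stress at mid-clay: σ_v = 18.9×3.1 + 17.2×1.6 = 86.11 kPa.
Pore pressure: u = 9.81×(4.7 − 2) = 26.487 kPa.
Initial effective stress: σ'_0 = σ_v − u = 86.11 − 26.487 = 59.623 kPa.
Stress increase at mid-clay by the 2:1 spreading method:
Δσ = qBL/((B+z)(L+z)) = 163×2.2×2.2/((2.2+4.7)(2.2+4.7)) = 16.57 kPa
Final effective stress: σ'_f = σ'_0 + Δσ = 59.623 + 16.57 = 76.193 kPa.
Normally consolidated clay, so the full stress increment lies on the virgin compression line:
S_c = C_c·H/(1+e₀)·log₁₀(σ'_f/σ'_0) = 0.24×3.2/(1+1.27)×log₁₀(76.193/59.623)
    = 0.33833 × 0.1065 = 0.03603 m

S_c ≈ 36 mm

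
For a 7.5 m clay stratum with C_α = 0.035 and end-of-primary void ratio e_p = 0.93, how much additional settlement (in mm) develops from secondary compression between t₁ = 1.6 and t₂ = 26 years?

S_s ≈ 165 mm

Secondary compression: S_s = C_α·H/(1+e_p)·log₁₀(t₂/t₁)
S_s = 0.035×7.5/(1+0.93)×log₁₀(26/1.6)
    = 0.136 × 1.211 = 0.1647 m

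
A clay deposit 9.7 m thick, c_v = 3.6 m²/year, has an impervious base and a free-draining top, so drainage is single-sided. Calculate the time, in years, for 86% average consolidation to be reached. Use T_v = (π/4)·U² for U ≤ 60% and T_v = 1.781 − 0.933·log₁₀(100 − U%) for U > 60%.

t ≈ 18.6 years

Drainage path length: H_d = H = 9.7 m (single drainage).
U > 60%: T_v = 1.781 − 0.933·log₁₀(100 − 86) = 0.71166.
t = T_v·H_d²/c_v = 0.71166×9.7²/3.6 = 18.6 years.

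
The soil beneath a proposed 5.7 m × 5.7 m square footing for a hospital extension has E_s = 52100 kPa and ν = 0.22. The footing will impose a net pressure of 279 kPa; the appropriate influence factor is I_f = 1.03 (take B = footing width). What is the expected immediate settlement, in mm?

S_e ≈ 29.9 mm

Immediate (elastic) settlement: S_e = q·B·(1−ν²)/E_s · I_f.
S_e = 279 × 5.7 × (1 − 0.22²) / 52100 × 1.03
    = 279 × 5.7 × 0.9516 / 52100 × 1.03
    = 0.02992 m = 29.92 mm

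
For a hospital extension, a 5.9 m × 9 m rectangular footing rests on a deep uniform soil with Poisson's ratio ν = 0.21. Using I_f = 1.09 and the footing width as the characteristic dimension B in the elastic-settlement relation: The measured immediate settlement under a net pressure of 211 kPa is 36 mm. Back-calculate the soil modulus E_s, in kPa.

E_s ≈ 36000 kPa

S_e = q·B·(1−ν²)/E_s · I_f  ⇒  E_s = q·B·(1−ν²)·I_f / S_e.
E_s = 211 × 5.9 × 0.9559 × 1.09 / 0.036 = 36030 kPa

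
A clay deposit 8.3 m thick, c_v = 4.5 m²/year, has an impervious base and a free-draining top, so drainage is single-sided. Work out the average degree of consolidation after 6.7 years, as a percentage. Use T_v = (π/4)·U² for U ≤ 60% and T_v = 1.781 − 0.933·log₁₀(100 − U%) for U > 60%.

U ≈ 72.5 %

Drainage path length: H_d = H = 8.3 m (single drainage).
T_v = c_v·t/H_d² = 4.5×6.7/8.3² = 0.43765.
T_v = 0.43765 corresponds to the U > 60% branch:
U = 1 − 10^((1.781 − T_v)/0.933)/100 = 0.7247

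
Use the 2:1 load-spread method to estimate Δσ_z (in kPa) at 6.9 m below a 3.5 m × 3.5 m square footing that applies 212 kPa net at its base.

By the 2:1 method the load spreads at 1 horizontal : 2 vertical, so at depth z the loaded area has grown by z in each plan dimension:
Δσ = qBL/((B+z)(L+z)) = 212×3.5×3.5/((3.5+6.9)(3.5+6.9)) = 24.011 kPa

Δσ_z ≈ 24 kPa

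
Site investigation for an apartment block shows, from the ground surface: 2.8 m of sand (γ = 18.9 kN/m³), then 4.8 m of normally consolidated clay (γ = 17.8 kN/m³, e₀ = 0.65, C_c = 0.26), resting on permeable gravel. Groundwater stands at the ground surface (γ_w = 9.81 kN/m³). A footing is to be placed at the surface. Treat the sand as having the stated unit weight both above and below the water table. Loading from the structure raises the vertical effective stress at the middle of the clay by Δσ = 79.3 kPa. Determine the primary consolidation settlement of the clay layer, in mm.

S_c ≈ 335 mm

Mid-depth of clay below the ground surface: z = 2.8 + 4.8/2 = 5.2 m.
Total vertical stress at mid-clay: σ_v = 18.9×2.8 + 17.8×2.4 = 95.64 kPa.
Pore pressure: u = 9.81×(5.2 − 0) = 51.012 kPa.
Initial effective stress: σ'_0 = σ_v − u = 95.64 − 51.012 = 44.628 kPa.
Final effective stress: σ'_f = σ'_0 + Δσ = 44.628 + 79.3 = 123.93 kPa.
Normally consolidated clay, so the full stress increment lies on the virgin compression line:
S_c = C_c·H/(1+e₀)·log₁₀(σ'_f/σ'_0) = 0.26×4.8/(1+0.65)×log₁₀(123.93/44.628)
    = 0.75636 × 0.44357 = 0.3355 m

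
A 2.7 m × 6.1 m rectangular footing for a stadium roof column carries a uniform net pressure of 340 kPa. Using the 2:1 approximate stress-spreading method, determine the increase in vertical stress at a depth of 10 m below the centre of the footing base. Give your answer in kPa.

Δσ_z ≈ 27.4 kPa

By the 2:1 method the load spreads at 1 horizontal : 2 vertical, so at depth z the loaded area has grown by z in each plan dimension:
Δσ = qBL/((B+z)(L+z)) = 340×2.7×6.1/((2.7+10)(6.1+10)) = 27.387 kPa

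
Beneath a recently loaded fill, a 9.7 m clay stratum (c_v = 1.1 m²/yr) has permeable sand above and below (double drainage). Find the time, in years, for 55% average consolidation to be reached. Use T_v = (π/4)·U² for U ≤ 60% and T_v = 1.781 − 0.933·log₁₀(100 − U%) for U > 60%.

t ≈ 5.08 years

Drainage path length: H_d = H/2 = 4.85 m (double drainage).
U ≤ 60%: T_v = (π/4)·U² = (π/4)×0.55² = 0.23758.
t = T_v·H_d²/c_v = 0.23758×4.85²/1.1 = 5.08 years.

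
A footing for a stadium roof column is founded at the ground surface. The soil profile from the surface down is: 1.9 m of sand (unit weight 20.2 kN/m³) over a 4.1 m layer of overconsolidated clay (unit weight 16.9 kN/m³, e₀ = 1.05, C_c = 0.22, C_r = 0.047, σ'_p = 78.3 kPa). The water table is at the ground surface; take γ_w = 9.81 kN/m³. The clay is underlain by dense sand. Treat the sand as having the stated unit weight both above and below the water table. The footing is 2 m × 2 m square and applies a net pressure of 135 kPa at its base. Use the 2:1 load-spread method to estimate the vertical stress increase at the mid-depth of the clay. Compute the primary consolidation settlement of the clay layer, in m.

Mid-depth of clay below the ground surface: z = 1.9 + 4.1/2 = 3.95 m.
Total vertical stress at mid-clay: σ_v = 20.2×1.9 + 16.9×2.05 = 73.025 kPa.
Pore pressure: u = 9.81×(3.95 − 0) = 38.75 kPa.
Initial effective stress: σ'_0 = σ_v − u = 73.025 − 38.75 = 34.275 kPa.
Stress increase at mid-clay by the 2:1 spreading method:
Δσ = qBL/((B+z)(L+z)) = 135×2×2/((2+3.95)(2+3.95)) = 15.253 kPa
Final effective stress: σ'_f = 34.275 + 15.253 = 49.528 kPa.
σ'_f = 49.528 ≤ σ'_p = 78.3 kPa, so the clay remains overconsolidated and only the recompression index applies:
S_c = C_r·H/(1+e₀)·log₁₀(σ'_f/σ'_0) = 0.047×4.1/2.05×log₁₀(49.528/34.275)
    = 0.094 × 0.15987 = 0.01503 m

S_c ≈ 0.015 m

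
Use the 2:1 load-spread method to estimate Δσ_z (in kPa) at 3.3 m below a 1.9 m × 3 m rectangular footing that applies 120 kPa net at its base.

By the 2:1 method the load spreads at 1 horizontal : 2 vertical, so at depth z the loaded area has grown by z in each plan dimension:
Δσ = qBL/((B+z)(L+z)) = 120×1.9×3/((1.9+3.3)(3+3.3)) = 20.879 kPa

Δσ_z ≈ 20.9 kPa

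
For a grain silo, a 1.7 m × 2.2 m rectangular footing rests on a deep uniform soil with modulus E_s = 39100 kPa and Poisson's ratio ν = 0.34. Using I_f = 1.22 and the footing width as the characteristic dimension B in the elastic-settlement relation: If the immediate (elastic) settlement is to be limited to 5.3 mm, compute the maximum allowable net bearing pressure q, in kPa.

S_e = q·B·(1−ν²)/E_s · I_f  ⇒  q = S_e·E_s / (B·(1−ν²)·I_f).
q = 0.0053 × 39100 / (1.7 × 0.8844 × 1.22) = 113 kPa

q ≈ 113 kPa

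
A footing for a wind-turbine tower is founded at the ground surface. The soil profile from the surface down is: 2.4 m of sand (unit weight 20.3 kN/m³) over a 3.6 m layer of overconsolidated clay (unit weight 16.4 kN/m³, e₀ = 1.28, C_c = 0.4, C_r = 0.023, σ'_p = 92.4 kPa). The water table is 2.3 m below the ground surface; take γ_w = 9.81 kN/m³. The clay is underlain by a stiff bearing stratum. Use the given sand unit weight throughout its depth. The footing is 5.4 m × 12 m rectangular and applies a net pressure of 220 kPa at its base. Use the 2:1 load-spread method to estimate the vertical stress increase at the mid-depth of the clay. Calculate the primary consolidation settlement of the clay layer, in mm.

S_c ≈ 142 mm

Mid-depth of clay below the ground surface: z = 2.4 + 3.6/2 = 4.2 m.
Total vertical stress at mid-clay: σ_v = 20.3×2.4 + 16.4×1.8 = 78.24 kPa.
Pore pressure: u = 9.81×(4.2 − 2.3) = 18.639 kPa.
Initial effective stress: σ'_0 = σ_v − u = 78.24 − 18.639 = 59.601 kPa.
Stress increase at mid-clay by the 2:1 spreading method:
Δσ = qBL/((B+z)(L+z)) = 220×5.4×12/((5.4+4.2)(12+4.2)) = 91.667 kPa
Final effective stress: σ'_f = 59.601 + 91.667 = 151.27 kPa.
σ'_f = 151.27 > σ'_p = 92.4 kPa, so the stress path crosses the preconsolidation pressure — recompression up to σ'_p, then virgin compression beyond:
S_c = H/(1+e₀)·[C_r·log₁₀(σ'_p/σ'_0) + C_c·log₁₀(σ'_f/σ'_p)]
    = 3.6/2.28 × [0.023×log₁₀(92.4/59.601) + 0.4×log₁₀(151.27/92.4)]
    = 1.5789 × [0.0043796 + 0.085632] = 0.1421 m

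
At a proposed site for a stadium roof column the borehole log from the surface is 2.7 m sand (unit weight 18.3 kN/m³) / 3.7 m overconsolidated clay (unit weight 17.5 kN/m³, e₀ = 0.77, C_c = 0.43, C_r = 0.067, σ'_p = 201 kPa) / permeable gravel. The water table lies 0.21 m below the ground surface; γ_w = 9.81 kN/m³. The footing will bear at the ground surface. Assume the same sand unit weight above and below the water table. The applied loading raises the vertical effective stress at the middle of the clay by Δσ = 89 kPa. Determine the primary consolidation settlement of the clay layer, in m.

S_c ≈ 0.0721 m

Mid-depth of clay below the ground surface: z = 2.7 + 3.7/2 = 4.55 m.
Total vertical stress at mid-clay: σ_v = 18.3×2.7 + 17.5×1.85 = 81.785 kPa.
Pore pressure: u = 9.81×(4.55 − 0.21) = 42.575 kPa.
Initial effective stress: σ'_0 = σ_v − u = 81.785 − 42.575 = 39.21 kPa.
Final effective stress: σ'_f = 39.21 + 89 = 128.21 kPa.
σ'_f = 128.21 ≤ σ'_p = 201 kPa, so the clay remains overconsolidated and only the recompression index applies:
S_c = C_r·H/(1+e₀)·log₁₀(σ'_f/σ'_0) = 0.067×3.7/1.77×log₁₀(128.21/39.21)
    = 0.14006 × 0.51453 = 0.07206 m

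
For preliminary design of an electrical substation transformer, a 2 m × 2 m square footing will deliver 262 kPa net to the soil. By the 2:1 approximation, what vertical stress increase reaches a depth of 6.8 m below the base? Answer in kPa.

Δσ_z ≈ 13.5 kPa

By the 2:1 method the load spreads at 1 horizontal : 2 vertical, so at depth z the loaded area has grown by z in each plan dimension:
Δσ = qBL/((B+z)(L+z)) = 262×2×2/((2+6.8)(2+6.8)) = 13.533 kPa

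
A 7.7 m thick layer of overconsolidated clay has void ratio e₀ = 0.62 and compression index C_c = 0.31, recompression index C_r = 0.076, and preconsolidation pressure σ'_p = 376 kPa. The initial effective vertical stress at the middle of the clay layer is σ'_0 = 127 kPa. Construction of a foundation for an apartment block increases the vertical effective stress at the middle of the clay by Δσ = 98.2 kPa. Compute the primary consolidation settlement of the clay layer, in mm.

S_c ≈ 89.9 mm

Final effective stress: σ'_f = 127 + 98.2 = 225.2 kPa.
σ'_f = 225.2 ≤ σ'_p = 376 kPa, so the clay remains overconsolidated and only the recompression index applies:
S_c = C_r·H/(1+e₀)·log₁₀(σ'_f/σ'_0) = 0.076×7.7/1.62×log₁₀(225.2/127)
    = 0.36124 × 0.24876 = 0.08986 m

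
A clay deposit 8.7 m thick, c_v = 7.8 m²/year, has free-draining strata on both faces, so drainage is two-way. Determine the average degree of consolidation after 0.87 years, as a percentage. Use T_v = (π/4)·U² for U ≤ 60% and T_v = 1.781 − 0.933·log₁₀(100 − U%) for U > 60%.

U ≈ 66.5 %

Drainage path length: H_d = H/2 = 4.35 m (double drainage).
T_v = c_v·t/H_d² = 7.8×0.87/4.35² = 0.35862.
T_v = 0.35862 corresponds to the U > 60% branch:
U = 1 − 10^((1.781 − T_v)/0.933)/100 = 0.6654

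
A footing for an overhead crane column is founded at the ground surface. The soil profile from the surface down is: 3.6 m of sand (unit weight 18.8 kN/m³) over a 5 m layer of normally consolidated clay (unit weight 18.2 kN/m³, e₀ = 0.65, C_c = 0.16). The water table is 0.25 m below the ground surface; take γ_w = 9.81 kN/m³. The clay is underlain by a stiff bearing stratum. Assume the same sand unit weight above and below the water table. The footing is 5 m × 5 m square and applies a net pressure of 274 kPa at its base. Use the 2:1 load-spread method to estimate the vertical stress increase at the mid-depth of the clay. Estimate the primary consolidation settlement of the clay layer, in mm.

S_c ≈ 146 mm

Mid-depth of clay below the ground surface: z = 3.6 + 5/2 = 6.1 m.
Total vertical stress at mid-clay: σ_v = 18.8×3.6 + 18.2×2.5 = 113.18 kPa.
Pore pressure: u = 9.81×(6.1 − 0.25) = 57.389 kPa.
Initial effective stress: σ'_0 = σ_v − u = 113.18 − 57.389 = 55.791 kPa.
Stress increase at mid-clay by the 2:1 spreading method:
Δσ = qBL/((B+z)(L+z)) = 274×5×5/((5+6.1)(5+6.1)) = 55.596 kPa
Final effective stress: σ'_f = σ'_0 + Δσ = 55.791 + 55.596 = 111.39 kPa.
Normally consolidated clay, so the full stress increment lies on the virgin compression line:
S_c = C_c·H/(1+e₀)·log₁₀(σ'_f/σ'_0) = 0.16×5/(1+0.65)×log₁₀(111.39/55.791)
    = 0.48485 × 0.30028 = 0.1456 m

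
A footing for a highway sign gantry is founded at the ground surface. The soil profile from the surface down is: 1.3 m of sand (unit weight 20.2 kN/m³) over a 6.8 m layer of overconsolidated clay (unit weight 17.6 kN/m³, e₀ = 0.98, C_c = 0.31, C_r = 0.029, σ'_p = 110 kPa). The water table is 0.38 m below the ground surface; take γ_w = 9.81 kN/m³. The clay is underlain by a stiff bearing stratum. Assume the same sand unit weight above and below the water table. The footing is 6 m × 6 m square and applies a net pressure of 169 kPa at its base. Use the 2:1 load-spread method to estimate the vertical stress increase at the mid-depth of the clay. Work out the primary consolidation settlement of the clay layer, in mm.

S_c ≈ 34.4 mm

Mid-depth of clay below the ground surface: z = 1.3 + 6.8/2 = 4.7 m.
Total vertical stress at mid-clay: σ_v = 20.2×1.3 + 17.6×3.4 = 86.1 kPa.
Pore pressure: u = 9.81×(4.7 − 0.38) = 42.379 kPa.
Initial effective stress: σ'_0 = σ_v − u = 86.1 − 42.379 = 43.721 kPa.
Stress increase at mid-clay by the 2:1 spreading method:
Δσ = qBL/((B+z)(L+z)) = 169×6×6/((6+4.7)(6+4.7)) = 53.14 kPa
Final effective stress: σ'_f = 43.721 + 53.14 = 96.861 kPa.
σ'_f = 96.861 ≤ σ'_p = 110 kPa, so the clay remains overconsolidated and only the recompression index applies:
S_c = C_r·H/(1+e₀)·log₁₀(σ'_f/σ'_0) = 0.029×6.8/1.98×log₁₀(96.861/43.721)
    = 0.099595 × 0.34546 = 0.03441 m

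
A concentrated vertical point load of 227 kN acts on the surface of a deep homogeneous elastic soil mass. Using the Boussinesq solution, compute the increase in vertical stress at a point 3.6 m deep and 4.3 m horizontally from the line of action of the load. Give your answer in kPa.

Boussinesq vertical stress below a point load on an elastic half-space:
Δσ_z = 3P/(2πz²) · [1 + (r/z)²]^(−5/2)
r/z = 4.3/3.6 = 1.1944; [1+(r/z)²]^(−5/2) = 0.10901.
Δσ_z = 3×227/(2π×3.6²) × 0.10901 = 8.363 × 0.10901 = 0.9117 kPa

Δσ_z ≈ 0.912 kPa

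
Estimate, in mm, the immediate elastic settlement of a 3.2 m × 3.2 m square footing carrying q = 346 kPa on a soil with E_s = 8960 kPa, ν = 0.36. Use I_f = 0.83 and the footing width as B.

Immediate (elastic) settlement: S_e = q·B·(1−ν²)/E_s · I_f.
S_e = 346 × 3.2 × (1 − 0.36²) / 8960 × 0.83
    = 346 × 3.2 × 0.8704 / 8960 × 0.83
    = 0.08927 m = 89.27 mm

S_e ≈ 89.3 mm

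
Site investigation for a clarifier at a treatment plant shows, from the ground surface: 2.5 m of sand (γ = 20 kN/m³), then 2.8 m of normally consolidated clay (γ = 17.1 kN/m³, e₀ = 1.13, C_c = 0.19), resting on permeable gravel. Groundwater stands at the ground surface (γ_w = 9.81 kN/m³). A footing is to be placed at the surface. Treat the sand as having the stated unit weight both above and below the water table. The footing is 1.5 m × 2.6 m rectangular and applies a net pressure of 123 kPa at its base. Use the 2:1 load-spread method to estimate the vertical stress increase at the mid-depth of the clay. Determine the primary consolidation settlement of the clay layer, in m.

Mid-depth of clay below the ground surface: z = 2.5 + 2.8/2 = 3.9 m.
Total vertical stress at mid-clay: σ_v = 20×2.5 + 17.1×1.4 = 73.94 kPa.
Pore pressure: u = 9.81×(3.9 − 0) = 38.259 kPa.
Initial effective stress: σ'_0 = σ_v − u = 73.94 − 38.259 = 35.681 kPa.
Stress increase at mid-clay by the 2:1 spreading method:
Δσ = qBL/((B+z)(L+z)) = 123×1.5×2.6/((1.5+3.9)(2.6+3.9)) = 13.667 kPa
Final effective stress: σ'_f = σ'_0 + Δσ = 35.681 + 13.667 = 49.348 kPa.
Normally consolidated clay, so the full stress increment lies on the virgin compression line:
S_c = C_c·H/(1+e₀)·log₁₀(σ'_f/σ'_0) = 0.19×2.8/(1+1.13)×log₁₀(49.348/35.681)
    = 0.24977 × 0.14083 = 0.03518 m

S_c ≈ 0.0352 m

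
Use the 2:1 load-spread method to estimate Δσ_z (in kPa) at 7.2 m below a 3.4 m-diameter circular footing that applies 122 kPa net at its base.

Δσ_z ≈ 12.6 kPa

By the 2:1 method the load spreads at 1 horizontal : 2 vertical, so at depth z the loaded area has grown by z in each plan dimension:
Δσ ≈ qD²/(D+z)² = 122×3.4²/(3.4+7.2)² = 12.552 kPa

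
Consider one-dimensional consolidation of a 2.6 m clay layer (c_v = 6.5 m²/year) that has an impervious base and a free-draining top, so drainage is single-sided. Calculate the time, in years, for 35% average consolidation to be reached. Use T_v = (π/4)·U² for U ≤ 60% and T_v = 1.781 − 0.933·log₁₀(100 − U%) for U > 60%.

Drainage path length: H_d = H = 2.6 m (single drainage).
U ≤ 60%: T_v = (π/4)·U² = (π/4)×0.35² = 0.096211.
t = T_v·H_d²/c_v = 0.096211×2.6²/6.5 = 0.1001 years.

t ≈ 0.1 years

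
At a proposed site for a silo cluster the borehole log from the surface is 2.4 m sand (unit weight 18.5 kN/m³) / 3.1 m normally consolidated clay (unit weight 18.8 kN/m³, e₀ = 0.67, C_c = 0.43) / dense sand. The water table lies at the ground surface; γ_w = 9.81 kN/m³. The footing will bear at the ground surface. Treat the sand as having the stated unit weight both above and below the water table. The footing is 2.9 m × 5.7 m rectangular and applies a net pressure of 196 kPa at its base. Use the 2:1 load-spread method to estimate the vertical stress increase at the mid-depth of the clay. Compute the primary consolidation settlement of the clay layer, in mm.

S_c ≈ 305 mm

Mid-depth of clay below the ground surface: z = 2.4 + 3.1/2 = 3.95 m.
Total vertical stress at mid-clay: σ_v = 18.5×2.4 + 18.8×1.55 = 73.54 kPa.
Pore pressure: u = 9.81×(3.95 − 0) = 38.75 kPa.
Initial effective stress: σ'_0 = σ_v − u = 73.54 − 38.75 = 34.79 kPa.
Stress increase at mid-clay by the 2:1 spreading method:
Δσ = qBL/((B+z)(L+z)) = 196×2.9×5.7/((2.9+3.95)(5.7+3.95)) = 49.013 kPa
Final effective stress: σ'_f = σ'_0 + Δσ = 34.79 + 49.013 = 83.803 kPa.
Normally consolidated clay, so the full stress increment lies on the virgin compression line:
S_c = C_c·H/(1+e₀)·log₁₀(σ'_f/σ'_0) = 0.43×3.1/(1+0.67)×log₁₀(83.803/34.79)
    = 0.7982 × 0.38181 = 0.3048 m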